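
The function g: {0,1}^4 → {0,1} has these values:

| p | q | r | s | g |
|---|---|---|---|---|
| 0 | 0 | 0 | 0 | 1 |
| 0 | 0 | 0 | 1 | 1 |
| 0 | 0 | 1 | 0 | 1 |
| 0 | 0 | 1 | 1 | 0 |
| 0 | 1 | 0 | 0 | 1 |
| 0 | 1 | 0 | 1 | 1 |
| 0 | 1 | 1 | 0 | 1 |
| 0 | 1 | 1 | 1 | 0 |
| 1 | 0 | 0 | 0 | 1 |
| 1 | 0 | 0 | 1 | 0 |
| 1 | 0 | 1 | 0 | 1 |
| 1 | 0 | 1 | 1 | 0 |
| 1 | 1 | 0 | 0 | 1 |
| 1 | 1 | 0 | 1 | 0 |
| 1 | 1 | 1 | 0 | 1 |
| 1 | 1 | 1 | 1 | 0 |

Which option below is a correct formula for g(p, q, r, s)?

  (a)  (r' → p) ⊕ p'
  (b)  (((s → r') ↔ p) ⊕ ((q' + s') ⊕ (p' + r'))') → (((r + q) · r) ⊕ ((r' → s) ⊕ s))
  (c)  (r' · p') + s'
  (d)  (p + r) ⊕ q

c

(a) fails at (0,0,1,0): the formula yields 0, g is 1.
(b) fails at (0,0,0,0): the formula yields 0, g is 1.
(d) fails at (0,0,0,0): the formula yields 0, g is 1.
That leaves (c). Evaluating it on every row reproduces the table of g exactly.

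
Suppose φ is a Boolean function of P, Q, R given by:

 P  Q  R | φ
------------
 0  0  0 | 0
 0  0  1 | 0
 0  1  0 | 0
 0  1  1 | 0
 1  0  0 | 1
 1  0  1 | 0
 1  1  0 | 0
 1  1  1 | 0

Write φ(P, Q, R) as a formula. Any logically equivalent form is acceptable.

φ(P, Q, R) = (P AND NOT Q) AND NOT R

Only row (1,0,0) gives 1. That row's minterm P·¬Q·¬R is φ directly.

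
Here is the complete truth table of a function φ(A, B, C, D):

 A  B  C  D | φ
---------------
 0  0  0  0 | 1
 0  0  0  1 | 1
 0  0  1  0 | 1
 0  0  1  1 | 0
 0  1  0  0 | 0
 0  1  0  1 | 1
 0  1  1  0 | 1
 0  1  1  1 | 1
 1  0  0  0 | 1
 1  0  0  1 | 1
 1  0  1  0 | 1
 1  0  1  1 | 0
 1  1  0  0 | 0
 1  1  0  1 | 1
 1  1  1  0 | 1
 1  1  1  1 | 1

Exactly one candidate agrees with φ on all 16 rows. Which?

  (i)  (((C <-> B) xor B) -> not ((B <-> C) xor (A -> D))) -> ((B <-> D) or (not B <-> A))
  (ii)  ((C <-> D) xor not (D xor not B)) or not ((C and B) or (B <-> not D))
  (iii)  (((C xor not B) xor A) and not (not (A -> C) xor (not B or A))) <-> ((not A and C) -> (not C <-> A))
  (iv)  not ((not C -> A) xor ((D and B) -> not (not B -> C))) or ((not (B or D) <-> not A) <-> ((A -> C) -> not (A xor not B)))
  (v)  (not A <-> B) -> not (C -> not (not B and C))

ii

(i): at (0,0,0,1) it gives 0, but φ = 1 — eliminated.
(iii): at (0,0,0,0) it gives 0, but φ = 1 — eliminated.
(iv): at (0,0,0,0) it gives 0, but φ = 1 — eliminated.
(v): at (0,0,1,1) it gives 1, but φ = 0 — eliminated.
(ii) is the remaining candidate, and it agrees with φ on all 16 inputs.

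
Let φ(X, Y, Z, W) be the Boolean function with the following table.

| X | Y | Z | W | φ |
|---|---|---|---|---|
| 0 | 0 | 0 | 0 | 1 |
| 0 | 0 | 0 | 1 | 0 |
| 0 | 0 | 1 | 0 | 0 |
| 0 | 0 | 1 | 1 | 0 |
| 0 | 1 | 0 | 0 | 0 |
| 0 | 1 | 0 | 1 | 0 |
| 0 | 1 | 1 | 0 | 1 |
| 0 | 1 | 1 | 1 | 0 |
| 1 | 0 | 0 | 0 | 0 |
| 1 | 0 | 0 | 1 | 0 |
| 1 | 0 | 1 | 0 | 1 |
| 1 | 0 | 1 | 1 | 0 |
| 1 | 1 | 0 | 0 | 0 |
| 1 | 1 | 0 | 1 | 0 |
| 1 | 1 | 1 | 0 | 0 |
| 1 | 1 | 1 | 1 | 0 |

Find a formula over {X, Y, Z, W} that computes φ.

φ=1 on 3 inputs: (0,0,0,0), (0,1,1,0), (1,0,1,0). Reading each as a conjunction of literals (¬X·¬Y·¬Z·¬W, ¬X·Y·Z·¬W, X·¬Y·Z·¬W) and taking the OR gives the canonical DNF.

φ(X, Y, Z, W) = ((((¬X ∧ ¬Y) ∧ ¬Z) ∧ ¬W) ∨ (((¬X ∧ Y) ∧ Z) ∧ ¬W)) ∨ (((X ∧ ¬Y) ∧ Z) ∧ ¬W)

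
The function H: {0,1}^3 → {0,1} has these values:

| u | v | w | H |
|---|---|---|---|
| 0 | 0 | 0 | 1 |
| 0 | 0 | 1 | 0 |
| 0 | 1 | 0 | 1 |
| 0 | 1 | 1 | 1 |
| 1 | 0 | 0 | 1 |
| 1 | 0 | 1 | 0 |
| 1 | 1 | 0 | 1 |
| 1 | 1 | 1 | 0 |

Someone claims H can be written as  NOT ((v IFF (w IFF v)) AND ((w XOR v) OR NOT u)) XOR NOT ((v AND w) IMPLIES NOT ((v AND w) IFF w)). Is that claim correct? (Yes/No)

Yes

Check the formula against H row by row:
  u=0, v=0, w=0: formula gives 1, H = 1 ✓
  u=0, v=0, w=1: formula gives 0, H = 0 ✓
  u=0, v=1, w=0: formula gives 1, H = 1 ✓
  u=0, v=1, w=1: formula gives 1, H = 1 ✓
  u=1, v=0, w=0: formula gives 1, H = 1 ✓
  …and likewise for the remaining 3 rows.
No disagreement on any input; they are logically equivalent.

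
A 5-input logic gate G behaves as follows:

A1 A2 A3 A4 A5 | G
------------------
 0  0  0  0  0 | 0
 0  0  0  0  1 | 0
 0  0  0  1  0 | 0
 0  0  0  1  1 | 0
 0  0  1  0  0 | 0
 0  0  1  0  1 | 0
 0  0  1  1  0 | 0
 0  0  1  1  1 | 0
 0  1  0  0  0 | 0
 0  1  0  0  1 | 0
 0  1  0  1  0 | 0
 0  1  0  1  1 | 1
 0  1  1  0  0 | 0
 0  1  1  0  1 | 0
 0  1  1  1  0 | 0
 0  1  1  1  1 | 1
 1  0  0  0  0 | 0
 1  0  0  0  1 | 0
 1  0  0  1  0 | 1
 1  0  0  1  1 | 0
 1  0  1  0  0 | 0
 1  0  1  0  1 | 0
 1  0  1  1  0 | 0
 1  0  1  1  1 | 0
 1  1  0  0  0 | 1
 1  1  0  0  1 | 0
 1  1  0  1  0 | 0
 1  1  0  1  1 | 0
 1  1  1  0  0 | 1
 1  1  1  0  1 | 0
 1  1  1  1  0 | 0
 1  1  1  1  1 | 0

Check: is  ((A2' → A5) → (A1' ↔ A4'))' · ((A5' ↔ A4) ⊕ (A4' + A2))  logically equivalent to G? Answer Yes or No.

No

Check the formula against G row by row:
  A1=0, A2=0, A3=0, A4=0, A5=0: formula gives 0, G = 0 ✓
  A1=0, A2=0, A3=0, A4=0, A5=1: formula gives 0, G = 0 ✓
  A1=0, A2=0, A3=0, A4=1, A5=0: formula gives 0, G = 0 ✓
  A1=0, A2=0, A3=0, A4=1, A5=1: formula gives 0, G = 0 ✓
  …
  A1=1, A2=0, A3=0, A4=1, A5=0: formula gives 0, but G = 1 ✗
A single disagreement suffices: at (1,0,0,1,0) they differ, so the formula does not compute G.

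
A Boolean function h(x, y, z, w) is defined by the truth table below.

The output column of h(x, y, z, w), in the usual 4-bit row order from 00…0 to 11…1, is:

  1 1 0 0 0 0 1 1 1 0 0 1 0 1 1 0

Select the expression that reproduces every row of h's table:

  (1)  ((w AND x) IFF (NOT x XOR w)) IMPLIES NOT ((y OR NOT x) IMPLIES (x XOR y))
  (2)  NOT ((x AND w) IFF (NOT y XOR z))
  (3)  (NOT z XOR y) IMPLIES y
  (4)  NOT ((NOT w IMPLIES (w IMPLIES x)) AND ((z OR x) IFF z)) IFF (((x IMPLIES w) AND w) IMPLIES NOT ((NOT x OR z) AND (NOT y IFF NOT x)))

2

(1) fails at (0,0,1,0): the formula yields 1, h is 0.
(3) fails at (0,0,0,0): the formula yields 0, h is 1.
(4) fails at (0,0,0,0): the formula yields 0, h is 1.
That leaves (2). Evaluating it on every row reproduces the table of h exactly.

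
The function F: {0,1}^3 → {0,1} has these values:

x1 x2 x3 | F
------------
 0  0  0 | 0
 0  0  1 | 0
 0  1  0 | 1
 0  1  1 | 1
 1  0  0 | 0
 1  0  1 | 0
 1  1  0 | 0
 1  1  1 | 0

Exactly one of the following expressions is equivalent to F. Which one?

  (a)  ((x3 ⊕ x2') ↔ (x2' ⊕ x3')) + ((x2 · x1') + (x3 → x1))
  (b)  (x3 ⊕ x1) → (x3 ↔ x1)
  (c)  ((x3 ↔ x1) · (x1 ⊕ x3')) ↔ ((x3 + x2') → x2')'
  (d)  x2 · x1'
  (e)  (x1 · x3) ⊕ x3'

(a): at (0,0,0) it gives 1, but F = 0 — eliminated.
(b): at (0,0,0) it gives 1, but F = 0 — eliminated.
(c): at (0,0,1) it gives 1, but F = 0 — eliminated.
(e): at (0,0,0) it gives 1, but F = 0 — eliminated.
(d) is the remaining candidate, and it agrees with F on all 8 inputs.

d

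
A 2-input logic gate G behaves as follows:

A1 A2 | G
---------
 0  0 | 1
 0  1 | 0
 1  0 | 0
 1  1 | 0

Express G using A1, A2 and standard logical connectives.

The output is 1 only when every input is 0 — NOR of all inputs.

G(A1, A2) = ~(A1 | A2)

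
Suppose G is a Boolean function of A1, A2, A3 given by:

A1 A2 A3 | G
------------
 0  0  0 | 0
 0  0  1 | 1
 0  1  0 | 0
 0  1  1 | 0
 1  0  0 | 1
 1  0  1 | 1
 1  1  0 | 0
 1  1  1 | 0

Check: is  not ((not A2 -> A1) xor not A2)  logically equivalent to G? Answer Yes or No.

Test each input against both G and the formula:
  A1=0, A2=0, A3=0: formula gives 0, G = 0 ✓
  A1=0, A2=0, A3=1: formula gives 0, but G = 1 ✗
Row (0,0,1) is a counterexample, so the formula is not equivalent to G.

No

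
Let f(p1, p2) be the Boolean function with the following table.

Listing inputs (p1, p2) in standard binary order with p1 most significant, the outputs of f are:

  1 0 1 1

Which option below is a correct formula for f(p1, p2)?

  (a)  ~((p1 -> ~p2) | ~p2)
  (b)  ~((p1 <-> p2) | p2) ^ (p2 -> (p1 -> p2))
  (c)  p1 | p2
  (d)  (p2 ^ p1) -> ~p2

(a): at (0,0) it gives 0, but f = 1 — eliminated.
(b): at (0,1) it gives 1, but f = 0 — eliminated.
(c): at (0,0) it gives 0, but f = 1 — eliminated.
(d) is the remaining candidate, and it agrees with f on all 4 inputs.

d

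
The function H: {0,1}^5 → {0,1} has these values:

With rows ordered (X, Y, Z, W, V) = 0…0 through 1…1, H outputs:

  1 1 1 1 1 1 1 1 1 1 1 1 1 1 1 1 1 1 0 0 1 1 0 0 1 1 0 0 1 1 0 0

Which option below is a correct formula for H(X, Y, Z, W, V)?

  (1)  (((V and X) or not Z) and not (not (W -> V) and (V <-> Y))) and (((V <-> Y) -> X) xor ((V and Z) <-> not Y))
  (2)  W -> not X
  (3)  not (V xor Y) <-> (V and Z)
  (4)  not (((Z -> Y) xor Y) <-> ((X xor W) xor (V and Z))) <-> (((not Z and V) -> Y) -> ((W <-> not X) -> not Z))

(1): at (0,0,0,0,0) it gives 0, but H = 1 — eliminated.
(3): at (0,0,0,0,0) it gives 0, but H = 1 — eliminated.
(4): at (0,0,0,1,0) it gives 0, but H = 1 — eliminated.
Only (2) survives; checking it on all 32 rows confirms it matches H.

2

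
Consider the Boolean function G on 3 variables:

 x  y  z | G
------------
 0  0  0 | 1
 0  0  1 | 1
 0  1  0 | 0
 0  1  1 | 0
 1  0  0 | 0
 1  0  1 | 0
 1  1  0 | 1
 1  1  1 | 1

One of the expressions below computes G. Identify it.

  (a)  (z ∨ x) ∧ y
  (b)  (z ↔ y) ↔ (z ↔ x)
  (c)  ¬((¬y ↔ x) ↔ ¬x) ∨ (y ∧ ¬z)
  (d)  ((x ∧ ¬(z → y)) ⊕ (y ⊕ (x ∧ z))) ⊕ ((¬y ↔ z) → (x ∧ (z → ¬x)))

b

(a) fails at (0,0,0): the formula yields 0, G is 1.
(c) fails at (0,1,0): the formula yields 1, G is 0.
(d) fails at (0,0,1): the formula yields 0, G is 1.
That leaves (b). Evaluating it on every row reproduces the table of G exactly.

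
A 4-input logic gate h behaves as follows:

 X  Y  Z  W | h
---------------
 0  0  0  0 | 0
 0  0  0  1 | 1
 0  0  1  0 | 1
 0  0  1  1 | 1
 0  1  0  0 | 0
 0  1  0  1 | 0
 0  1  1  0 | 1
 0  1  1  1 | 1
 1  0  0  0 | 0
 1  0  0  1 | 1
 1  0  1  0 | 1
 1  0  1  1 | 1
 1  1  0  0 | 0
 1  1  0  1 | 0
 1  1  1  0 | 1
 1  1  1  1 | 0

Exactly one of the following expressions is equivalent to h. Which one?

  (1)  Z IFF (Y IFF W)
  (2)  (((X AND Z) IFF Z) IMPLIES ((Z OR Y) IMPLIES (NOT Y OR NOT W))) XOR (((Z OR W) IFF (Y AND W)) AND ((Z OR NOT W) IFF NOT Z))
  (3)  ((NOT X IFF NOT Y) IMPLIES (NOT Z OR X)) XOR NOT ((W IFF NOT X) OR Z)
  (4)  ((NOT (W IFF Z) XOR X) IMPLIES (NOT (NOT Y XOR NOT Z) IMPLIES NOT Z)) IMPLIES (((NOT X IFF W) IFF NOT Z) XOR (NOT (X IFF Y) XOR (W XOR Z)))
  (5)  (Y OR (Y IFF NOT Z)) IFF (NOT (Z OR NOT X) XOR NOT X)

2

(1) disagrees with h on (0,0,1,1) (formula → 0, table → 1); rule it out.
(3) disagrees with h on (0,0,1,0) (formula → 0, table → 1); rule it out.
(4) disagrees with h on (0,0,0,1) (formula → 0, table → 1); rule it out.
(5) disagrees with h on (0,0,0,1) (formula → 0, table → 1); rule it out.
(2) is the remaining candidate, and it agrees with h on all 16 inputs.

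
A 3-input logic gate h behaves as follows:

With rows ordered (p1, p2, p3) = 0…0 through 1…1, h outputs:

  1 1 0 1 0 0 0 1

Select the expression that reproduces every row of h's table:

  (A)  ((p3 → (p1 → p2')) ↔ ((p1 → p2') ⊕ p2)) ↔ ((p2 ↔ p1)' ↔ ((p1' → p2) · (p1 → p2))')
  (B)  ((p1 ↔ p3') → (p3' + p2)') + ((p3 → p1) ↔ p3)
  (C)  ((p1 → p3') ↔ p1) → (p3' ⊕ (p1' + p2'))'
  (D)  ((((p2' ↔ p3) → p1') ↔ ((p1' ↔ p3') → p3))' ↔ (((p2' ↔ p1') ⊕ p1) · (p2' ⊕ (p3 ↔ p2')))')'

D

(A): at (0,0,0) it gives 0, but h = 1 — eliminated.
(B): at (0,1,0) it gives 1, but h = 0 — eliminated.
(C): at (0,1,0) it gives 1, but h = 0 — eliminated.
Only (D) survives; checking it on all 8 rows confirms it matches h.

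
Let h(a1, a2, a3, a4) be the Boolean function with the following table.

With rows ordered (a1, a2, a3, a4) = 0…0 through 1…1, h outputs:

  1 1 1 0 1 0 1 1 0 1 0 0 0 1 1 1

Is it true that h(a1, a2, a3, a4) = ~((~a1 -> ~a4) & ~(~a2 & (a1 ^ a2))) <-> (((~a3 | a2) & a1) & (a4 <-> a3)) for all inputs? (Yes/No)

Evaluate ~((~a1 -> ~a4) & ~(~a2 & (a1 ^ a2))) <-> (((~a3 | a2) & a1) & (a4 <-> a3)) on each row and compare to h:
  a1=0, a2=0, a3=0, a4=0: formula gives 1, h = 1 ✓
  a1=0, a2=0, a3=0, a4=1: formula gives 0, but h = 1 ✗
Since they disagree at (0,0,0,1), the expression is not a correct formula for h.

No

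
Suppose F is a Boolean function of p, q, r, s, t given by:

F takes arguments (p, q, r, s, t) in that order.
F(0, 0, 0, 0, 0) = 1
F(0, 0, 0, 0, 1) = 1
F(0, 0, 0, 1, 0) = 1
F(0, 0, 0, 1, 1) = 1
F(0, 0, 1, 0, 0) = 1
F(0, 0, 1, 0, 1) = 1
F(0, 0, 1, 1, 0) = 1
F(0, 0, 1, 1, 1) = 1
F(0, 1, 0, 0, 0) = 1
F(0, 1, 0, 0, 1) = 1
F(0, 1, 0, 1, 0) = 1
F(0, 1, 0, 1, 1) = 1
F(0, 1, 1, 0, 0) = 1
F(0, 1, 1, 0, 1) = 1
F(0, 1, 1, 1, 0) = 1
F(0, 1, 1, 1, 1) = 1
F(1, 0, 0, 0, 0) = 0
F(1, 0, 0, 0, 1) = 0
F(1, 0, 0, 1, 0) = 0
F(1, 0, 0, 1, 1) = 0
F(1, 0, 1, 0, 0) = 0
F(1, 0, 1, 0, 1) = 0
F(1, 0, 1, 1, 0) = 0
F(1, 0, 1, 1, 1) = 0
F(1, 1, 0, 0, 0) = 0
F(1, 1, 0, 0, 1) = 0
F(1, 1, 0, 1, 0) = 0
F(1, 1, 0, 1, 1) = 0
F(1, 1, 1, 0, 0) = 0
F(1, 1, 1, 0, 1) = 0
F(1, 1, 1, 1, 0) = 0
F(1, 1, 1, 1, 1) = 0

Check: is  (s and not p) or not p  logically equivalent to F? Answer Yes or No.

Evaluate (s and not p) or not p on each row and compare to F:
  p=0, q=0, r=0, s=0, t=0: formula gives 1, F = 1 ✓
  p=0, q=0, r=0, s=0, t=1: formula gives 1, F = 1 ✓
  p=0, q=0, r=0, s=1, t=0: formula gives 1, F = 1 ✓
  p=0, q=0, r=0, s=1, t=1: formula gives 1, F = 1 ✓
  …and likewise for the remaining 28 rows.
No disagreement on any input; they are logically equivalent.

Yes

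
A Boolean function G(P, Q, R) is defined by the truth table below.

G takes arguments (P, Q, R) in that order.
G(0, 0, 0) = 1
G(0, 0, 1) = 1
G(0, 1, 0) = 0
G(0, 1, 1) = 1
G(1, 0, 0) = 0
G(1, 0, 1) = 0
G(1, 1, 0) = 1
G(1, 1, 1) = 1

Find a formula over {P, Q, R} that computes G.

The 0-rows are (0,1,0), (1,0,0), (1,0,1). Take each as a conjunction (¬P·Q·¬R, P·¬Q·¬R, P·¬Q·R), form their disjunction, and complement — that gives a formula that is 1 everywhere G is.

G(P, Q, R) = ((((P' · Q) · R') + ((P · Q') · R')) + ((P · Q') · R))'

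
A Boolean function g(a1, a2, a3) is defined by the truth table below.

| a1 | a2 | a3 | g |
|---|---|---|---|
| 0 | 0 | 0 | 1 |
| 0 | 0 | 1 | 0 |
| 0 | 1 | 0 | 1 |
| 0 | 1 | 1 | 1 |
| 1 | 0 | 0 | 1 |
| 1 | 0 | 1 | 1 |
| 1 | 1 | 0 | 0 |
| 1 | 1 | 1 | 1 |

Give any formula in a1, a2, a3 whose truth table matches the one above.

g(a1, a2, a3) = ¬(((¬a1 ∧ ¬a2) ∧ a3) ∨ ((a1 ∧ a2) ∧ ¬a3))

g is 0 on only 2 rows — (0,0,1), (1,1,0). Writing each as a minterm (¬a1·¬a2·a3, a1·a2·¬a3) and OR-ing them characterizes exactly where g=0, so g is the negation of that disjunction.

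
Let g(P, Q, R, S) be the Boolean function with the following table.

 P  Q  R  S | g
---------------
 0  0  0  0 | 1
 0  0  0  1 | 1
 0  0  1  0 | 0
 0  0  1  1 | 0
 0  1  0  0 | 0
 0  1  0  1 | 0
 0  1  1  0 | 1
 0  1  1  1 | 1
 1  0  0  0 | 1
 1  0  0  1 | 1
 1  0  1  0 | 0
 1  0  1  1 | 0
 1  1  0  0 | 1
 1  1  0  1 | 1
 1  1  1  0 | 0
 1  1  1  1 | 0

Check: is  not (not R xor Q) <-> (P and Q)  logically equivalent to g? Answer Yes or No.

Evaluate not (not R xor Q) <-> (P and Q) on each row and compare to g:
  P=0, Q=0, R=0, S=0: formula gives 1, g = 1 ✓
  P=0, Q=0, R=0, S=1: formula gives 1, g = 1 ✓
  P=0, Q=0, R=1, S=0: formula gives 0, g = 0 ✓
  P=0, Q=0, R=1, S=1: formula gives 0, g = 0 ✓
  …and likewise for the remaining 12 rows.
All 16 rows match — the expression computes g exactly.

Yes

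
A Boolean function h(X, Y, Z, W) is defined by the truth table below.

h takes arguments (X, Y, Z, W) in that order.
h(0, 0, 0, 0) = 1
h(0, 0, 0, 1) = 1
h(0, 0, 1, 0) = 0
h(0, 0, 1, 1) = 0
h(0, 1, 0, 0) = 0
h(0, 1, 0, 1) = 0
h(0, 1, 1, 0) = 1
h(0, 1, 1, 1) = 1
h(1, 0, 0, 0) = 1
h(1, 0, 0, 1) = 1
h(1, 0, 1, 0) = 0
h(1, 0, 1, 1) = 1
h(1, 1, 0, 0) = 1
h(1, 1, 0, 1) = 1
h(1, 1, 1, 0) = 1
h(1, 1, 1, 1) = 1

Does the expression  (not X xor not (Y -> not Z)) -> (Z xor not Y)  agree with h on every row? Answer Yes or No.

Evaluate (not X xor not (Y -> not Z)) -> (Z xor not Y) on each row and compare to h:
  X=0, Y=0, Z=0, W=0: formula gives 1, h = 1 ✓
  X=0, Y=0, Z=0, W=1: formula gives 1, h = 1 ✓
  X=0, Y=0, Z=1, W=0: formula gives 0, h = 0 ✓
  X=0, Y=0, Z=1, W=1: formula gives 0, h = 0 ✓
  …
  X=1, Y=0, Z=1, W=0: formula gives 1, but h = 0 ✗
Row (1,0,1,0) is a counterexample, so the formula is not equivalent to h.

No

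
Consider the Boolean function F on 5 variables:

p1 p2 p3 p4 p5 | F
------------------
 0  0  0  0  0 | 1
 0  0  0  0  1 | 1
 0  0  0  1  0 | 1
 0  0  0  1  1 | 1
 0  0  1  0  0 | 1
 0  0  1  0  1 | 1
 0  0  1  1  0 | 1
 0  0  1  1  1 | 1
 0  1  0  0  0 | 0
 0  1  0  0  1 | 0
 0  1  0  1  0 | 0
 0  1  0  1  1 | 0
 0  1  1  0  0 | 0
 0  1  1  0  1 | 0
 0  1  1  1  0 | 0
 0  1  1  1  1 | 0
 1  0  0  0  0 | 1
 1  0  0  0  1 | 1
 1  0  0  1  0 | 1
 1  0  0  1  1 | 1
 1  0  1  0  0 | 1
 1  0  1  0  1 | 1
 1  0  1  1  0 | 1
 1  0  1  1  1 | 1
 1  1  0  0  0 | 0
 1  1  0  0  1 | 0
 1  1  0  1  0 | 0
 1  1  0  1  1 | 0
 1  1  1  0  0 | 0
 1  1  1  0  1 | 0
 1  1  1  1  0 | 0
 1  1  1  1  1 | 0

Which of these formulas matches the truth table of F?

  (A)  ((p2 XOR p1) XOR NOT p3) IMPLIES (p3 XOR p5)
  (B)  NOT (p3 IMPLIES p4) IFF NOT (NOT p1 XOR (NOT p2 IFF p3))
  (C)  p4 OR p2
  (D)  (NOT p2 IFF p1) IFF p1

D

(A): at (0,0,0,0,0) it gives 0, but F = 1 — eliminated.
(B): at (0,0,1,1,0) it gives 0, but F = 1 — eliminated.
(C): at (0,0,0,0,0) it gives 0, but F = 1 — eliminated.
(D) is the remaining candidate, and it agrees with F on all 32 inputs.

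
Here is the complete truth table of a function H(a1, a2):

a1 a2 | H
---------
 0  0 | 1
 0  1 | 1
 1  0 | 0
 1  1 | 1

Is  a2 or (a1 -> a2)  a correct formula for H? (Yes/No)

Yes

Evaluate a2 or (a1 -> a2) on each row and compare to H:
  a1=0, a2=0: formula gives 1, H = 1 ✓
  a1=0, a2=1: formula gives 1, H = 1 ✓
  a1=1, a2=0: formula gives 0, H = 0 ✓
  a1=1, a2=1: formula gives 1, H = 1 ✓
Every row agrees, so the formula is equivalent.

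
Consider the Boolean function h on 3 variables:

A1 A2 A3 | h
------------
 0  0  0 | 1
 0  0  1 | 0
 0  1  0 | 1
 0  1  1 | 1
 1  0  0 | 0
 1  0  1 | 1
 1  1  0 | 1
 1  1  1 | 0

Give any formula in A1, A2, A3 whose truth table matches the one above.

The 0-rows are (0,0,1), (1,0,0), (1,1,1). Take each as a conjunction (¬A1·¬A2·A3, A1·¬A2·¬A3, A1·A2·A3), form their disjunction, and complement — that gives a formula that is 1 everywhere h is.

h(A1, A2, A3) = ¬((((¬A1 ∧ ¬A2) ∧ A3) ∨ ((A1 ∧ ¬A2) ∧ ¬A3)) ∨ ((A1 ∧ A2) ∧ A3))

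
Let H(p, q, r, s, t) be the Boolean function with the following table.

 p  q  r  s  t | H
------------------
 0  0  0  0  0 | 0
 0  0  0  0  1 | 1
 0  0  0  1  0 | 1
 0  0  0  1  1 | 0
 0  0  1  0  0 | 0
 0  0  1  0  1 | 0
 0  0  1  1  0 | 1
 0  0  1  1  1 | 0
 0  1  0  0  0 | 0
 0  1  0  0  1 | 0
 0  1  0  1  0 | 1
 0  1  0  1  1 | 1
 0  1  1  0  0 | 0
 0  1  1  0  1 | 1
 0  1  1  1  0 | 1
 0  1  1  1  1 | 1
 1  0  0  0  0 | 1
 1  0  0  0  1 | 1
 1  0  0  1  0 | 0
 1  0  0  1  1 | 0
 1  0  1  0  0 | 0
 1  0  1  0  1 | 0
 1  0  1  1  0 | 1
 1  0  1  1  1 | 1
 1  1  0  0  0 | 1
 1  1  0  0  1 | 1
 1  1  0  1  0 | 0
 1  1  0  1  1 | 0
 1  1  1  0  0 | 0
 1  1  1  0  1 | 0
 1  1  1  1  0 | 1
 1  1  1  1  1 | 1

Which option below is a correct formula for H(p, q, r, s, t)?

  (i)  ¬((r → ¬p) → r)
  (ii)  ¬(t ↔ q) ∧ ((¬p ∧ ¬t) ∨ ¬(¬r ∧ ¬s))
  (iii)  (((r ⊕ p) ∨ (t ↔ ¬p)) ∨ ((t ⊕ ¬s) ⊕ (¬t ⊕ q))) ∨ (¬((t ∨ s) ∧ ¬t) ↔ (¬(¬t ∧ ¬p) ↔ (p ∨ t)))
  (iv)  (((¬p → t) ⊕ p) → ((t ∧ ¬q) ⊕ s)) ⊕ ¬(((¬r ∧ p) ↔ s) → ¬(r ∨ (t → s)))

iv

(i) fails at (0,0,0,0,0): the formula yields 1, H is 0.
(ii) fails at (0,0,0,0,1): the formula yields 0, H is 1.
(iii) fails at (0,0,0,0,0): the formula yields 1, H is 0.
That leaves (iv). Evaluating it on every row reproduces the table of H exactly.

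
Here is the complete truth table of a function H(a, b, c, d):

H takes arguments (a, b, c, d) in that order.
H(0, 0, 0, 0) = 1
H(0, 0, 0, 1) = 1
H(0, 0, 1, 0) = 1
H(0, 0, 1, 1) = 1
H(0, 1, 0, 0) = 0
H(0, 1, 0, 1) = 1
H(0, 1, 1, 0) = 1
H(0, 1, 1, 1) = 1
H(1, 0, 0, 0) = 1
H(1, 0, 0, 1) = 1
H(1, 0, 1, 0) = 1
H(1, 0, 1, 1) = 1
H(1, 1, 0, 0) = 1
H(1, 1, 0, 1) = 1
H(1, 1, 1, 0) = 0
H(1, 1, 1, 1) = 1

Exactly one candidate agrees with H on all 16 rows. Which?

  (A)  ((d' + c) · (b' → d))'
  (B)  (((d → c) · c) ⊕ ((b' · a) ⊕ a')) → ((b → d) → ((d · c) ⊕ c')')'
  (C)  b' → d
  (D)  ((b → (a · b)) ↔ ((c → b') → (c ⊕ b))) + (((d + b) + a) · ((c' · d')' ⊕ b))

(A) disagrees with H on (0,0,1,1) (formula → 0, table → 1); rule it out.
(C) disagrees with H on (0,0,0,0) (formula → 0, table → 1); rule it out.
(D) disagrees with H on (0,0,0,0) (formula → 0, table → 1); rule it out.
That leaves (B). Evaluating it on every row reproduces the table of H exactly.

B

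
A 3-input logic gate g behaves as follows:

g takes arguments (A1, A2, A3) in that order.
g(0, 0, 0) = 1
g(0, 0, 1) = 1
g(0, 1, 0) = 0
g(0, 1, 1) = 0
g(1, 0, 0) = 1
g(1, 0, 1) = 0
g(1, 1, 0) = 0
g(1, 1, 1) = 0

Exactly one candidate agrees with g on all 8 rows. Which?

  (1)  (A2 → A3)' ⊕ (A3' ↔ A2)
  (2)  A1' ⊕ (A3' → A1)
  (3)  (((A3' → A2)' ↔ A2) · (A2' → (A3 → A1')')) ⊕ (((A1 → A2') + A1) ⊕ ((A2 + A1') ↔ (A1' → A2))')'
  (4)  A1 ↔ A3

(1): at (0,0,0) it gives 0, but g = 1 — eliminated.
(2): at (0,0,1) it gives 0, but g = 1 — eliminated.
(4): at (0,0,1) it gives 0, but g = 1 — eliminated.
Only (3) survives; checking it on all 8 rows confirms it matches g.

3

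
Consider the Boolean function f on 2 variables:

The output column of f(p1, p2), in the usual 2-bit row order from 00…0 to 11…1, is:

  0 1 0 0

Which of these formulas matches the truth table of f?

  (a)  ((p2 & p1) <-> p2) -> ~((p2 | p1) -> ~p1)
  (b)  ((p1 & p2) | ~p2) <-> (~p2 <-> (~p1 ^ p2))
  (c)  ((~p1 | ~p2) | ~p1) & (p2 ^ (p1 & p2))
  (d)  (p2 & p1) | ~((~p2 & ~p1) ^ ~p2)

c

(a) disagrees with f on (1,0) (formula → 1, table → 0); rule it out.
(b) disagrees with f on (0,0) (formula → 1, table → 0); rule it out.
(d) disagrees with f on (0,0) (formula → 1, table → 0); rule it out.
That leaves (c). Evaluating it on every row reproduces the table of f exactly.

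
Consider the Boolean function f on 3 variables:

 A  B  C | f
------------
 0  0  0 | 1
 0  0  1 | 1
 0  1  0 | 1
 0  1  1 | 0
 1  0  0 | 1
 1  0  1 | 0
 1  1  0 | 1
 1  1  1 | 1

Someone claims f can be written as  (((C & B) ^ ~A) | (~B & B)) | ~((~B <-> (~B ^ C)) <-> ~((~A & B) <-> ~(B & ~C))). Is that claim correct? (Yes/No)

No

Evaluate (((C & B) ^ ~A) | (~B & B)) | ~((~B <-> (~B ^ C)) <-> ~((~A & B) <-> ~(B & ~C))) on each row and compare to f:
  A=0, B=0, C=0: formula gives 1, f = 1 ✓
  A=0, B=0, C=1: formula gives 1, f = 1 ✓
  A=0, B=1, C=0: formula gives 1, f = 1 ✓
  A=0, B=1, C=1: formula gives 0, f = 0 ✓
  A=1, B=0, C=0: formula gives 0, but f = 1 ✗
Row (1,0,0) is a counterexample, so the formula is not equivalent to f.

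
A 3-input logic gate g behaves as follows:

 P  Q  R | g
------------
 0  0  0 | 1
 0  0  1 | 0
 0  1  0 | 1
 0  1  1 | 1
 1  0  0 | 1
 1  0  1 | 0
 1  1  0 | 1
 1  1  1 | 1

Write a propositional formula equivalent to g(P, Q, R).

g(P, Q, R) = (((P' · Q') · R) + ((P · Q') · R))'

The 0-rows are (0,0,1), (1,0,1). Take each as a conjunction (¬P·¬Q·R, P·¬Q·R), form their disjunction, and complement — that gives a formula that is 1 everywhere g is.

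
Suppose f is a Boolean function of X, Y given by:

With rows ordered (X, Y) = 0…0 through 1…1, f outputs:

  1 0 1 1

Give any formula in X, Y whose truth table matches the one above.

f(X, Y) = Y IMPLIES X

This is Y → X (false only at 0,1).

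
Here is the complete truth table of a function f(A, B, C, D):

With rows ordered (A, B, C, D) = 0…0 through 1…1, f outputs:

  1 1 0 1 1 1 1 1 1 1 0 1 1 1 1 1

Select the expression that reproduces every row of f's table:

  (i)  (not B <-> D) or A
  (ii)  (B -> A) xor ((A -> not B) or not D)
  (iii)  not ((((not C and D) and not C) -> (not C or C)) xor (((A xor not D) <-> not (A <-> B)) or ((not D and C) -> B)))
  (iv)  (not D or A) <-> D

iii

(i) fails at (0,0,0,0): the formula yields 0, f is 1.
(ii) fails at (0,0,0,0): the formula yields 0, f is 1.
(iv) fails at (0,0,0,0): the formula yields 0, f is 1.
That leaves (iii). Evaluating it on every row reproduces the table of f exactly.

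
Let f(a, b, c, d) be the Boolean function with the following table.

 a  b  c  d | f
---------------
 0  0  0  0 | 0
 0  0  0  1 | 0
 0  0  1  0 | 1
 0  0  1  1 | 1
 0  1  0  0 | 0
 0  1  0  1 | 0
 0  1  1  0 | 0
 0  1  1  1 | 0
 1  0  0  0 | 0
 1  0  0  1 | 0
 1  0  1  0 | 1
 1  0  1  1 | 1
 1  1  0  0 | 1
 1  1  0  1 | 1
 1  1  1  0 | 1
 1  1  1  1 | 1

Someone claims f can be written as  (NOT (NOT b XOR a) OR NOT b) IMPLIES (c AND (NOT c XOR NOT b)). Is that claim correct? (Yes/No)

Evaluate (NOT (NOT b XOR a) OR NOT b) IMPLIES (c AND (NOT c XOR NOT b)) on each row and compare to f:
  a=0, b=0, c=0, d=0: formula gives 0, f = 0 ✓
  a=0, b=0, c=0, d=1: formula gives 0, f = 0 ✓
  a=0, b=0, c=1, d=0: formula gives 1, f = 1 ✓
  a=0, b=0, c=1, d=1: formula gives 1, f = 1 ✓
  …and likewise for the remaining 12 rows.
Every row agrees, so the formula is equivalent.

Yes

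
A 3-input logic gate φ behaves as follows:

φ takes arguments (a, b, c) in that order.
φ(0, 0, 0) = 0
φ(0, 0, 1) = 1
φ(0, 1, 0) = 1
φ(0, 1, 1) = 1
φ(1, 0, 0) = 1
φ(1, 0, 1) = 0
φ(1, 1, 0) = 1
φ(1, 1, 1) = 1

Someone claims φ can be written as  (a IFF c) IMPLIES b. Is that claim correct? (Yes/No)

Test each input against both φ and the formula:
  a=0, b=0, c=0: formula gives 0, φ = 0 ✓
  a=0, b=0, c=1: formula gives 1, φ = 1 ✓
  a=0, b=1, c=0: formula gives 1, φ = 1 ✓
  a=0, b=1, c=1: formula gives 1, φ = 1 ✓
  a=1, b=0, c=0: formula gives 1, φ = 1 ✓
  … (the remaining 3 rows also agree.)
All 8 rows match — the expression computes φ exactly.

Yes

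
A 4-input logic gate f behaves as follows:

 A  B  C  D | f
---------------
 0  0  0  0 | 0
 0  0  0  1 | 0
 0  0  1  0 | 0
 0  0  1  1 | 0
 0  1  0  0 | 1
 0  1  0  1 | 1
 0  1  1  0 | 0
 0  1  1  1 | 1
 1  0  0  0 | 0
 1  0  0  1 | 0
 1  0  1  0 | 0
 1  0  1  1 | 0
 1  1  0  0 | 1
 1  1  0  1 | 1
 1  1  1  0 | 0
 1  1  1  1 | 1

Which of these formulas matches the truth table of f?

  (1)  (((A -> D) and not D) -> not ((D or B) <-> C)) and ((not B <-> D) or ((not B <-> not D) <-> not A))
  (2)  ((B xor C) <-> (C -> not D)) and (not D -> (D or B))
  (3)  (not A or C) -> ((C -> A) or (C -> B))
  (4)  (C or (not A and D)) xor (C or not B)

(1) disagrees with f on (0,0,0,1) (formula → 1, table → 0); rule it out.
(3) disagrees with f on (0,0,0,0) (formula → 1, table → 0); rule it out.
(4) disagrees with f on (0,0,0,0) (formula → 1, table → 0); rule it out.
That leaves (2). Evaluating it on every row reproduces the table of f exactly.

2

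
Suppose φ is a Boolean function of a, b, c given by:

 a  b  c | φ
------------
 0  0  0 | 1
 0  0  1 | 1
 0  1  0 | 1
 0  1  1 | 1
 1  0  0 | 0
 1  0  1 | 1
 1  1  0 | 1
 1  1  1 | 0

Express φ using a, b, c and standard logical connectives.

φ(a, b, c) = ~(((a & ~b) & ~c) | ((a & b) & c))

There are just 2 zero rows: (1,0,0), (1,1,1). Their minterms are a·¬b·¬c, a·b·c; the OR of those covers precisely the 0-outputs, and negating it yields φ.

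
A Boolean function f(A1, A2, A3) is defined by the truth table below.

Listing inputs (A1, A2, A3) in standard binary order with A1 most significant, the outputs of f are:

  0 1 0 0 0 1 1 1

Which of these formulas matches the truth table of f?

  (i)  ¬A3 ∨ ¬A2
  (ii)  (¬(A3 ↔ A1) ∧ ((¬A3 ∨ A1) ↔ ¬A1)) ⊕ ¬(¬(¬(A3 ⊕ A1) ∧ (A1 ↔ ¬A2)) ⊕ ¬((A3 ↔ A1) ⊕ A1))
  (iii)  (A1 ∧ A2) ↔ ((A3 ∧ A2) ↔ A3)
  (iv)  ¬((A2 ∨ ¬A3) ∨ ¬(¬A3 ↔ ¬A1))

(i) disagrees with f on (0,0,0) (formula → 1, table → 0); rule it out.
(ii) disagrees with f on (0,1,0) (formula → 1, table → 0); rule it out.
(iv) disagrees with f on (0,0,1) (formula → 0, table → 1); rule it out.
That leaves (iii). Evaluating it on every row reproduces the table of f exactly.

iii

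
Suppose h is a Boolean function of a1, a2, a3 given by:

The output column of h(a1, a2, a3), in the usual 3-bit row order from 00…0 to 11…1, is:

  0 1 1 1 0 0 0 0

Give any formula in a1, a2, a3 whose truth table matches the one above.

The 1-rows are (0,0,1), (0,1,0), (0,1,1). Each contributes one minterm — ¬a1·¬a2·a3; ¬a1·a2·¬a3; ¬a1·a2·a3 — and their disjunction is a sum-of-products form of h.

h(a1, a2, a3) = (((not a1 and not a2) and a3) or ((not a1 and a2) and not a3)) or ((not a1 and a2) and a3)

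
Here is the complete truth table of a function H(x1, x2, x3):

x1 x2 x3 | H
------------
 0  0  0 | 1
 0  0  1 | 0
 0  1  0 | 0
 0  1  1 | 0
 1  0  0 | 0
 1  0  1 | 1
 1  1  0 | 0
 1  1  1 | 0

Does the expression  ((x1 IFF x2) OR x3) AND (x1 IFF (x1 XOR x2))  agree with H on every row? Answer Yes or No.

No

Test each input against both H and the formula:
  x1=0, x2=0, x3=0: formula gives 1, H = 1 ✓
  x1=0, x2=0, x3=1: formula gives 1, but H = 0 ✗
A single disagreement suffices: at (0,0,1) they differ, so the formula does not compute H.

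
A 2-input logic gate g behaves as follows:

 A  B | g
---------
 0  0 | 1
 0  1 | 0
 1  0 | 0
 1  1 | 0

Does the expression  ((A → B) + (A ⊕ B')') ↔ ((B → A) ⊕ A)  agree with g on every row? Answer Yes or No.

Yes

Test each input against both g and the formula:
  A=0, B=0: formula gives 1, g = 1 ✓
  A=0, B=1: formula gives 0, g = 0 ✓
  A=1, B=0: formula gives 0, g = 0 ✓
  A=1, B=1: formula gives 0, g = 0 ✓
All 4 rows match — the expression computes g exactly.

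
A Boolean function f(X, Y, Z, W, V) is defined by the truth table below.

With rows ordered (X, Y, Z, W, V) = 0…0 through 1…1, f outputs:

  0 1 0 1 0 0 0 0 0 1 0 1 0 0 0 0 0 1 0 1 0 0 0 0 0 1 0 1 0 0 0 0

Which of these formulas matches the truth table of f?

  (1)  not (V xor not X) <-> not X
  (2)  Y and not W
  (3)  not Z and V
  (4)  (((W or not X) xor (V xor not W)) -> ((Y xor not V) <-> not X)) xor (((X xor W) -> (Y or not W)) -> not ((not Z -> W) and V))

3

(1) disagrees with f on (0,0,1,0,1) (formula → 1, table → 0); rule it out.
(2) disagrees with f on (0,0,0,0,1) (formula → 0, table → 1); rule it out.
(4) disagrees with f on (0,0,0,1,1) (formula → 0, table → 1); rule it out.
Only (3) survives; checking it on all 32 rows confirms it matches f.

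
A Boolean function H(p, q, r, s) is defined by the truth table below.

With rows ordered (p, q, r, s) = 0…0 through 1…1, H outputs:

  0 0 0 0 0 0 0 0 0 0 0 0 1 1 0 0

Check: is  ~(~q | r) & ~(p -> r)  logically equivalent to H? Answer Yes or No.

Yes

Evaluate ~(~q | r) & ~(p -> r) on each row and compare to H:
  p=0, q=0, r=0, s=0: formula gives 0, H = 0 ✓
  p=0, q=0, r=0, s=1: formula gives 0, H = 0 ✓
  p=0, q=0, r=1, s=0: formula gives 0, H = 0 ✓
  p=0, q=0, r=1, s=1: formula gives 0, H = 0 ✓
  …and likewise for the remaining 12 rows.
All 16 rows match — the expression computes H exactly.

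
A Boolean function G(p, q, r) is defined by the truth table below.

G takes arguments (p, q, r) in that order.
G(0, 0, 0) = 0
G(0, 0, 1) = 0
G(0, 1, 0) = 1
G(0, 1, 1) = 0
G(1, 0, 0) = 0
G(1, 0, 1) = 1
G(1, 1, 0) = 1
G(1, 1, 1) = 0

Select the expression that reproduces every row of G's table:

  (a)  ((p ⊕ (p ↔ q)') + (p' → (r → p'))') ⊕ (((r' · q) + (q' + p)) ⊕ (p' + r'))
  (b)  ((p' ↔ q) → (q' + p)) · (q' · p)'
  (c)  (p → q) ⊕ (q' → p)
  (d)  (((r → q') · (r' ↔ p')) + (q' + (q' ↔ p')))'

a

(b) fails at (0,0,0): the formula yields 1, G is 0.
(c) fails at (0,0,0): the formula yields 1, G is 0.
(d) fails at (0,1,0): the formula yields 0, G is 1.
That leaves (a). Evaluating it on every row reproduces the table of G exactly.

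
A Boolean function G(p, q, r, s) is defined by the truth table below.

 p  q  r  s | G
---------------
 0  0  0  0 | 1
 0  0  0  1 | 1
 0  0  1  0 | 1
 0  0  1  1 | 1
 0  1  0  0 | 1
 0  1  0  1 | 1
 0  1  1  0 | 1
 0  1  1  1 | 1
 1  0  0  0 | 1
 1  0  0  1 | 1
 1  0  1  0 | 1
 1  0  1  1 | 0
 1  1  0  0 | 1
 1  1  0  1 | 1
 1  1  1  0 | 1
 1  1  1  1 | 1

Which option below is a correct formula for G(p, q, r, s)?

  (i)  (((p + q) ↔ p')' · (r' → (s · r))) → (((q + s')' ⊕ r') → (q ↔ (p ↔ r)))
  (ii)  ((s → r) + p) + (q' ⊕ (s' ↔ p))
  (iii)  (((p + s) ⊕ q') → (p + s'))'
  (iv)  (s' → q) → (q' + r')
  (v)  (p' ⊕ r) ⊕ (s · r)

(ii) disagrees with G on (0,0,0,1) (formula → 0, table → 1); rule it out.
(iii) disagrees with G on (0,0,0,0) (formula → 0, table → 1); rule it out.
(iv) disagrees with G on (0,1,1,0) (formula → 0, table → 1); rule it out.
(v) disagrees with G on (0,0,1,0) (formula → 0, table → 1); rule it out.
Only (i) survives; checking it on all 16 rows confirms it matches G.

i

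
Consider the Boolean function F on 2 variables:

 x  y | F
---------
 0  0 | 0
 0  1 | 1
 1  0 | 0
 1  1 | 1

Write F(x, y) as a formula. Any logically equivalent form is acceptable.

The output simply equals y.

F(x, y) = y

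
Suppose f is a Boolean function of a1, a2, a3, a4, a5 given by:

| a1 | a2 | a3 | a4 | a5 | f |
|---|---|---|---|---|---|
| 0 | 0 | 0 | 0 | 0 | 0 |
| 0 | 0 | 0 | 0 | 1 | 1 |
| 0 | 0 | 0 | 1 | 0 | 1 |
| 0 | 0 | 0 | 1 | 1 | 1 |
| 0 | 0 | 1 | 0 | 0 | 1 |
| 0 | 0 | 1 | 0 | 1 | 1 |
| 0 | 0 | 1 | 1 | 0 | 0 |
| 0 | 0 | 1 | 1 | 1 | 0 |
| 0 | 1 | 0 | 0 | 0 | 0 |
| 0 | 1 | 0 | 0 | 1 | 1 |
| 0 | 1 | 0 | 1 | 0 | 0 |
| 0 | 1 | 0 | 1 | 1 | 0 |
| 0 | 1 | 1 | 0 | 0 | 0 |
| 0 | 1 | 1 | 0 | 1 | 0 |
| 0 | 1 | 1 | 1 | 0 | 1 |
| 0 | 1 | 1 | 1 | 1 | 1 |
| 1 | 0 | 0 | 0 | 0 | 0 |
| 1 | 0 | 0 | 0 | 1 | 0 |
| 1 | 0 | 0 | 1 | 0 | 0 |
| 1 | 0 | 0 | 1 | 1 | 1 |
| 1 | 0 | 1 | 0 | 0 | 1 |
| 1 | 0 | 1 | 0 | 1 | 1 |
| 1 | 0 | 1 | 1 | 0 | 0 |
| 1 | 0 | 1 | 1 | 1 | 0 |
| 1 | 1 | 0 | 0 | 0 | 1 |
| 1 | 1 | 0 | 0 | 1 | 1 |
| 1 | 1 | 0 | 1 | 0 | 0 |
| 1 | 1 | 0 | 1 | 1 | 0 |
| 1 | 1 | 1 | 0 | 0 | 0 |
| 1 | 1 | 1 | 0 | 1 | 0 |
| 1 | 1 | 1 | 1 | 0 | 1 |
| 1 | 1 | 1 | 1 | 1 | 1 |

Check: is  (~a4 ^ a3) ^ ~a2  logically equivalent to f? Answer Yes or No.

Test each input against both f and the formula:
  a1=0, a2=0, a3=0, a4=0, a5=0: formula gives 0, f = 0 ✓
  a1=0, a2=0, a3=0, a4=0, a5=1: formula gives 0, but f = 1 ✗
Since they disagree at (0,0,0,0,1), the expression is not a correct formula for f.

No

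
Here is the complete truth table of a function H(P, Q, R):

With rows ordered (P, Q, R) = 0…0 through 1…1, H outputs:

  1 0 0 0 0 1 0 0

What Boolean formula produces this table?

H(P, Q, R) = ((NOT P AND NOT Q) AND NOT R) OR ((P AND NOT Q) AND R)

H=1 on 2 inputs: (0,0,0), (1,0,1). Reading each as a conjunction of literals (¬P·¬Q·¬R, P·¬Q·R) and taking the OR gives the canonical DNF.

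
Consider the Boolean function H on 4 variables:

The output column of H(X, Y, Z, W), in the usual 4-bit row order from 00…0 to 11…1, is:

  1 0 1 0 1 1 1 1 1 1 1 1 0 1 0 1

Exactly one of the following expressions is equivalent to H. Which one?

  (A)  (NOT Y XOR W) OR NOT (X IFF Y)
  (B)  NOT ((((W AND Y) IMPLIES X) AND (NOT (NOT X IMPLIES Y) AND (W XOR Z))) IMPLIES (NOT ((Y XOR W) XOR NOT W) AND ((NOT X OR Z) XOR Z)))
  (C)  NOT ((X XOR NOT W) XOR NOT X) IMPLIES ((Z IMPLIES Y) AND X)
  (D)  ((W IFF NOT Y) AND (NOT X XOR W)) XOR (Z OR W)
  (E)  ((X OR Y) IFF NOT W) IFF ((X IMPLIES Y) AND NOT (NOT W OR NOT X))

(B) disagrees with H on (0,0,0,0) (formula → 0, table → 1); rule it out.
(C) disagrees with H on (0,0,0,0) (formula → 0, table → 1); rule it out.
(D) disagrees with H on (0,0,0,0) (formula → 0, table → 1); rule it out.
(E) disagrees with H on (0,1,0,0) (formula → 0, table → 1); rule it out.
Only (A) survives; checking it on all 16 rows confirms it matches H.

A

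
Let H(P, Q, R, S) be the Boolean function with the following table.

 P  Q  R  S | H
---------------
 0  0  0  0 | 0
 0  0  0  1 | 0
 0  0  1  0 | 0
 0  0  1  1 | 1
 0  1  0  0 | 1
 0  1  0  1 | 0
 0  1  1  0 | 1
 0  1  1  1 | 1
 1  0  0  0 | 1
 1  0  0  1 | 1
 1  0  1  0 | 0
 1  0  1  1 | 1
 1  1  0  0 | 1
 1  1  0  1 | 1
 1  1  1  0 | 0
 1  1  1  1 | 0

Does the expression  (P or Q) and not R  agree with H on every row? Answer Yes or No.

No

Check the formula against H row by row:
  P=0, Q=0, R=0, S=0: formula gives 0, H = 0 ✓
  P=0, Q=0, R=0, S=1: formula gives 0, H = 0 ✓
  P=0, Q=0, R=1, S=0: formula gives 0, H = 0 ✓
  P=0, Q=0, R=1, S=1: formula gives 0, but H = 1 ✗
A single disagreement suffices: at (0,0,1,1) they differ, so the formula does not compute H.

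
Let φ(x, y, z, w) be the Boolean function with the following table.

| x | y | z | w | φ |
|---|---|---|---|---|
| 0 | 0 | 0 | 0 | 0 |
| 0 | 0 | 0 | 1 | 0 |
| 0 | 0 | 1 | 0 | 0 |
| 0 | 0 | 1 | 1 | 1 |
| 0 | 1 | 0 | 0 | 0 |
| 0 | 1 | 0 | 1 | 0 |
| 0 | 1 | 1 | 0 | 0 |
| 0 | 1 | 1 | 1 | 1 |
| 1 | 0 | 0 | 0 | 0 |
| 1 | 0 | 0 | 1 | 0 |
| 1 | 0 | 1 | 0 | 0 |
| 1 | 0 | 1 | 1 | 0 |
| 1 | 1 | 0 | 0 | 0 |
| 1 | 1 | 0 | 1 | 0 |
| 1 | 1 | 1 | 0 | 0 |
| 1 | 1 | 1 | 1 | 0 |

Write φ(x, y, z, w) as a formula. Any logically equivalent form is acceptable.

φ(x, y, z, w) = (((not x and not y) and z) and w) or (((not x and y) and z) and w)

Collect the rows where φ=1 — (0,0,1,1), (0,1,1,1) — and write one minterm per row: ¬x·¬y·z·w, ¬x·y·z·w. Their union (logical OR) reproduces the table exactly.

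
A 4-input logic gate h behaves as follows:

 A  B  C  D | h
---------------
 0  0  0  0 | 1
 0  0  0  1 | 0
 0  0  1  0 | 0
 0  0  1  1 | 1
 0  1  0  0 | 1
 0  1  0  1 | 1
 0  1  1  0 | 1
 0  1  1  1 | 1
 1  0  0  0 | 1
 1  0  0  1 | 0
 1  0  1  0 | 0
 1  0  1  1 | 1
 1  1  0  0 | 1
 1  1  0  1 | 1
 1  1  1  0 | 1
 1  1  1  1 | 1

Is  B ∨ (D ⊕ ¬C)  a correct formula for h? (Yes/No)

Yes

Test each input against both h and the formula:
  A=0, B=0, C=0, D=0: formula gives 1, h = 1 ✓
  A=0, B=0, C=0, D=1: formula gives 0, h = 0 ✓
  A=0, B=0, C=1, D=0: formula gives 0, h = 0 ✓
  A=0, B=0, C=1, D=1: formula gives 1, h = 1 ✓
  …and likewise for the remaining 12 rows.
Every row agrees, so the formula is equivalent.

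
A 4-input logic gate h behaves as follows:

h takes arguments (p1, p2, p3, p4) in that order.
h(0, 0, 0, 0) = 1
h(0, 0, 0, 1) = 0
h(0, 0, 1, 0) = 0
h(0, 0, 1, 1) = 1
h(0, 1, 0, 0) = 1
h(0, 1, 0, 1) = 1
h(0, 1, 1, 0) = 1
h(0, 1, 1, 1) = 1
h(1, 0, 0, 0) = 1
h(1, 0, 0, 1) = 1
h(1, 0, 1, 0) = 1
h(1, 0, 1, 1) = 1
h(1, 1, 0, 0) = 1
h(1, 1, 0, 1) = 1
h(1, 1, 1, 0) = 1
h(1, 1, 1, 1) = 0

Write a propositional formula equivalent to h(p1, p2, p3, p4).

h(p1, p2, p3, p4) = (((((p1' · p2') · p3') · p4) + (((p1' · p2') · p3) · p4')) + (((p1 · p2) · p3) · p4))'

The 0-rows are (0,0,0,1), (0,0,1,0), (1,1,1,1). Take each as a conjunction (¬p1·¬p2·¬p3·p4, ¬p1·¬p2·p3·¬p4, p1·p2·p3·p4), form their disjunction, and complement — that gives a formula that is 1 everywhere h is.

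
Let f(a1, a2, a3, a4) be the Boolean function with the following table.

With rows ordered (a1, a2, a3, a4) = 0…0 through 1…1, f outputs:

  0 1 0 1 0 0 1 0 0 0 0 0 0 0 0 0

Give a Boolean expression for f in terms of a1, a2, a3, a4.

f(a1, a2, a3, a4) = ((((a1' · a2') · a3') · a4) + (((a1' · a2') · a3) · a4)) + (((a1' · a2) · a3) · a4')

The 1-rows are (0,0,0,1), (0,0,1,1), (0,1,1,0). Each contributes one minterm — ¬a1·¬a2·¬a3·a4; ¬a1·¬a2·a3·a4; ¬a1·a2·a3·¬a4 — and their disjunction is a sum-of-products form of f.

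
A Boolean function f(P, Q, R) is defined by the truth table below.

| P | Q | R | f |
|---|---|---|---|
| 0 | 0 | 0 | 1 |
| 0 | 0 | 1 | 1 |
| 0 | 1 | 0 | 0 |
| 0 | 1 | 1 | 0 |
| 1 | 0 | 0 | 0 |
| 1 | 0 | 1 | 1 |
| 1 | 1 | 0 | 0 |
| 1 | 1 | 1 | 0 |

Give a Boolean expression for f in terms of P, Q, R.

f=1 on 3 inputs: (0,0,0), (0,0,1), (1,0,1). Reading each as a conjunction of literals (¬P·¬Q·¬R, ¬P·¬Q·R, P·¬Q·R) and taking the OR gives the canonical DNF.

f(P, Q, R) = (((P' · Q') · R') + ((P' · Q') · R)) + ((P · Q') · R)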